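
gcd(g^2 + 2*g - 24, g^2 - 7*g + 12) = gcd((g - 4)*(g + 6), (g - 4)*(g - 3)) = g - 4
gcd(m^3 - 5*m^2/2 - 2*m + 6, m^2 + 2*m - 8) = m - 2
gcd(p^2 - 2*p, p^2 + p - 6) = p - 2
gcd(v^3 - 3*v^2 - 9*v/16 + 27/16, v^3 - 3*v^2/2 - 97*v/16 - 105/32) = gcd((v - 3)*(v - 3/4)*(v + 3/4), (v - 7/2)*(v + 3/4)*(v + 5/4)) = v + 3/4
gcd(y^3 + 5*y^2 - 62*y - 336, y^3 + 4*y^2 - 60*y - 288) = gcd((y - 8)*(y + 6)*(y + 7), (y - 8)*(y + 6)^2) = y^2 - 2*y - 48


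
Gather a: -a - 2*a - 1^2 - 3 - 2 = -3*a - 6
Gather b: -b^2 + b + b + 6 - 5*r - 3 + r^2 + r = -b^2 + 2*b + r^2 - 4*r + 3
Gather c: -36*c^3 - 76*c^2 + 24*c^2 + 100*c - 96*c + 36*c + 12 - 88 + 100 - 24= -36*c^3 - 52*c^2 + 40*c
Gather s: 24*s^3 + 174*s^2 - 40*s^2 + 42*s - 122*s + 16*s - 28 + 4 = 24*s^3 + 134*s^2 - 64*s - 24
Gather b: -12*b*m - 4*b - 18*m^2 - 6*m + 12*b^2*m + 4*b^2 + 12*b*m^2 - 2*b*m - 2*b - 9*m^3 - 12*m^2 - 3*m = b^2*(12*m + 4) + b*(12*m^2 - 14*m - 6) - 9*m^3 - 30*m^2 - 9*m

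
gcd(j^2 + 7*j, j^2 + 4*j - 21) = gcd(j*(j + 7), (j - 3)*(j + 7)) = j + 7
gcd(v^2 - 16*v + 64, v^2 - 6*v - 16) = v - 8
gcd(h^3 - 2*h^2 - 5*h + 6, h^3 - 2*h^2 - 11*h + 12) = h - 1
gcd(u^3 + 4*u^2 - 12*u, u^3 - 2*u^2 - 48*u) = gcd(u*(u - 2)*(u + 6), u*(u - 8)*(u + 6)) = u^2 + 6*u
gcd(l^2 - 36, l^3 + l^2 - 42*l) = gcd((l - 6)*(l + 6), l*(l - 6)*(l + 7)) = l - 6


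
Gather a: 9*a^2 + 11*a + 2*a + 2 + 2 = 9*a^2 + 13*a + 4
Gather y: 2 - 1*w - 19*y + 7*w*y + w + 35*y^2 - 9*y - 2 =35*y^2 + y*(7*w - 28)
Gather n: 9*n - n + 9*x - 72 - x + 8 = 8*n + 8*x - 64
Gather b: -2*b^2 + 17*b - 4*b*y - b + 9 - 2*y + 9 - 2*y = -2*b^2 + b*(16 - 4*y) - 4*y + 18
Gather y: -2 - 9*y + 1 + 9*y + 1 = 0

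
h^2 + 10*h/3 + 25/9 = (h + 5/3)^2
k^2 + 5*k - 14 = (k - 2)*(k + 7)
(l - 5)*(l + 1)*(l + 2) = l^3 - 2*l^2 - 13*l - 10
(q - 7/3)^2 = q^2 - 14*q/3 + 49/9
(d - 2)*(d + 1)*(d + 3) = d^3 + 2*d^2 - 5*d - 6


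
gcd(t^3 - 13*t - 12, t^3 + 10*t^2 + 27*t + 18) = t^2 + 4*t + 3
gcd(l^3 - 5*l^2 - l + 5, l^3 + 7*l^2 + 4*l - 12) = l - 1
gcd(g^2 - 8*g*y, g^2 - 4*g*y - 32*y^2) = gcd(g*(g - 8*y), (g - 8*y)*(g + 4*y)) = -g + 8*y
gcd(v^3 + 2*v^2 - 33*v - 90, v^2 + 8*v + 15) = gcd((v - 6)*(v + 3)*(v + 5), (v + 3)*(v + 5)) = v^2 + 8*v + 15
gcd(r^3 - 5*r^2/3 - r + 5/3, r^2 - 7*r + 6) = r - 1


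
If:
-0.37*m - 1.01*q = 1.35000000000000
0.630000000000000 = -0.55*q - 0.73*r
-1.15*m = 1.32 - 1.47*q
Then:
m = -1.95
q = -0.62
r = -0.39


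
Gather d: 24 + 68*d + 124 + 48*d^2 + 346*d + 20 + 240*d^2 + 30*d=288*d^2 + 444*d + 168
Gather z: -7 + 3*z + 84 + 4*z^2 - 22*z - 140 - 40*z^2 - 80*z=-36*z^2 - 99*z - 63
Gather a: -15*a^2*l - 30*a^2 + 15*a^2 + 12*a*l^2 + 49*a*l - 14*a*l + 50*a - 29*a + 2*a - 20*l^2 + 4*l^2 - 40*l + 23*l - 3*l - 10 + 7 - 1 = a^2*(-15*l - 15) + a*(12*l^2 + 35*l + 23) - 16*l^2 - 20*l - 4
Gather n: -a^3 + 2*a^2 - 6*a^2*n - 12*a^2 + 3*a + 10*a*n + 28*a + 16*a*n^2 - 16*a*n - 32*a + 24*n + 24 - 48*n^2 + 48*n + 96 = -a^3 - 10*a^2 - a + n^2*(16*a - 48) + n*(-6*a^2 - 6*a + 72) + 120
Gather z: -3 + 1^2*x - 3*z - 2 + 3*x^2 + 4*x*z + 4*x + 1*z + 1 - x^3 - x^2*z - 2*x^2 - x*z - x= -x^3 + x^2 + 4*x + z*(-x^2 + 3*x - 2) - 4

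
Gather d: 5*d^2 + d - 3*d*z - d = 5*d^2 - 3*d*z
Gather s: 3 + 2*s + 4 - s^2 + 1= -s^2 + 2*s + 8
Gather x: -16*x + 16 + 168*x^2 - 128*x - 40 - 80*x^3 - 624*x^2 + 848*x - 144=-80*x^3 - 456*x^2 + 704*x - 168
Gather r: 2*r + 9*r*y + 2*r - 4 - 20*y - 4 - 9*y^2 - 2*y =r*(9*y + 4) - 9*y^2 - 22*y - 8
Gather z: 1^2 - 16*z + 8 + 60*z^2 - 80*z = 60*z^2 - 96*z + 9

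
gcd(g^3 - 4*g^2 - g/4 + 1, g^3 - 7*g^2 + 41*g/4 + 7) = g^2 - 7*g/2 - 2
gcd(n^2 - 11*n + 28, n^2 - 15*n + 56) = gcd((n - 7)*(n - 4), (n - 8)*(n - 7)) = n - 7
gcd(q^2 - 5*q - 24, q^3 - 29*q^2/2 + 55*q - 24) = q - 8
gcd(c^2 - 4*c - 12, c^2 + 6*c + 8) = c + 2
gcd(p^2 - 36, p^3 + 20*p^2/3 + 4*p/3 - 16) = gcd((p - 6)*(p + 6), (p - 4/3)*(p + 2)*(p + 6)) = p + 6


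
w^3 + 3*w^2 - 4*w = w*(w - 1)*(w + 4)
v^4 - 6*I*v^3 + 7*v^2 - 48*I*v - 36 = (v - 6*I)*(v - 2*I)*(v - I)*(v + 3*I)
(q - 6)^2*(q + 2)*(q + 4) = q^4 - 6*q^3 - 28*q^2 + 120*q + 288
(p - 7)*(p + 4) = p^2 - 3*p - 28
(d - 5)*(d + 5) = d^2 - 25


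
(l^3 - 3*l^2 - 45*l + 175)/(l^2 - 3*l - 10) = (l^2 + 2*l - 35)/(l + 2)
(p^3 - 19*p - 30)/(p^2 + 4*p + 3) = (p^2 - 3*p - 10)/(p + 1)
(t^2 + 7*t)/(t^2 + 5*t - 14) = t/(t - 2)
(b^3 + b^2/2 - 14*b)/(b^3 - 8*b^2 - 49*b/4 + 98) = 2*b*(b + 4)/(2*b^2 - 9*b - 56)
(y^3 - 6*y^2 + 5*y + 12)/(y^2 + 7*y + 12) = (y^3 - 6*y^2 + 5*y + 12)/(y^2 + 7*y + 12)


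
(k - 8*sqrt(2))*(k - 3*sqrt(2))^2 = k^3 - 14*sqrt(2)*k^2 + 114*k - 144*sqrt(2)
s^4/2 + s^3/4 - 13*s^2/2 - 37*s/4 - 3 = (s/2 + 1/2)*(s - 4)*(s + 1/2)*(s + 3)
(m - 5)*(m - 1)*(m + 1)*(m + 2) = m^4 - 3*m^3 - 11*m^2 + 3*m + 10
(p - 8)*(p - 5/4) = p^2 - 37*p/4 + 10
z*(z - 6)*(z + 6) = z^3 - 36*z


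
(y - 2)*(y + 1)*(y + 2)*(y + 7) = y^4 + 8*y^3 + 3*y^2 - 32*y - 28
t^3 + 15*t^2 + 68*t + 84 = (t + 2)*(t + 6)*(t + 7)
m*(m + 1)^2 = m^3 + 2*m^2 + m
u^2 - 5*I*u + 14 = (u - 7*I)*(u + 2*I)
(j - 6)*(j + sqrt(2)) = j^2 - 6*j + sqrt(2)*j - 6*sqrt(2)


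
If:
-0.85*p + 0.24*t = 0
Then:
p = 0.282352941176471*t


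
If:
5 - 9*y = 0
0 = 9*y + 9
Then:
No Solution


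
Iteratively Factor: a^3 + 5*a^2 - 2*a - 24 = (a + 3)*(a^2 + 2*a - 8) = (a + 3)*(a + 4)*(a - 2)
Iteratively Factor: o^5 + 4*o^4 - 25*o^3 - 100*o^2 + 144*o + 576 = (o + 4)*(o^4 - 25*o^2 + 144) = (o - 3)*(o + 4)*(o^3 + 3*o^2 - 16*o - 48) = (o - 3)*(o + 3)*(o + 4)*(o^2 - 16) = (o - 4)*(o - 3)*(o + 3)*(o + 4)*(o + 4)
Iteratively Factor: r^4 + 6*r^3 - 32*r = (r - 2)*(r^3 + 8*r^2 + 16*r) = (r - 2)*(r + 4)*(r^2 + 4*r) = (r - 2)*(r + 4)^2*(r)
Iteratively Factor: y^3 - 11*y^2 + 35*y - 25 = (y - 5)*(y^2 - 6*y + 5) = (y - 5)^2*(y - 1)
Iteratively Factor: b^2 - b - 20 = (b - 5)*(b + 4)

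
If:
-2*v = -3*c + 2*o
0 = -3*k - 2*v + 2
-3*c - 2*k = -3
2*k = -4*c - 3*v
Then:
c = 3/31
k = 42/31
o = 73/62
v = -32/31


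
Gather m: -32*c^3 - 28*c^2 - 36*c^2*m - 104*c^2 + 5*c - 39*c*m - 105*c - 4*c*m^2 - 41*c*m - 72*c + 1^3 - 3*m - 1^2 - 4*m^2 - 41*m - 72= -32*c^3 - 132*c^2 - 172*c + m^2*(-4*c - 4) + m*(-36*c^2 - 80*c - 44) - 72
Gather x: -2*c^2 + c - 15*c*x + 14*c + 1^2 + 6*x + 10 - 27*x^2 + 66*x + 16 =-2*c^2 + 15*c - 27*x^2 + x*(72 - 15*c) + 27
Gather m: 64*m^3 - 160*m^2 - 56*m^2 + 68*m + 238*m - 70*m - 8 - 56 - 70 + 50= 64*m^3 - 216*m^2 + 236*m - 84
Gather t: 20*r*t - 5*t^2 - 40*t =-5*t^2 + t*(20*r - 40)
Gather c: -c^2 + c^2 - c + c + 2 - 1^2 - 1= 0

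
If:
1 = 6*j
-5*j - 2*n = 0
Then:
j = 1/6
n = -5/12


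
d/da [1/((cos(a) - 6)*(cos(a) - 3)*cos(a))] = 3*(sin(a) + 6*sin(a)/cos(a)^2 - 6*tan(a))/((cos(a) - 6)^2*(cos(a) - 3)^2)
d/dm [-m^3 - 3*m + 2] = -3*m^2 - 3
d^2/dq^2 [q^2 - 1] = 2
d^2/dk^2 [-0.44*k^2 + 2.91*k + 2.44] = -0.880000000000000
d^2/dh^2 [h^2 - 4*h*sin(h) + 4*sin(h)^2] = 4*h*sin(h) - 16*sin(h)^2 - 8*cos(h) + 10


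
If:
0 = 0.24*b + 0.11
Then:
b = -0.46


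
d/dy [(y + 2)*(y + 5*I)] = 2*y + 2 + 5*I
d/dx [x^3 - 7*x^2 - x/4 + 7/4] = 3*x^2 - 14*x - 1/4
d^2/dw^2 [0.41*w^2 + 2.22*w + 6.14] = 0.820000000000000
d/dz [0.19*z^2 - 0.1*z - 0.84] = 0.38*z - 0.1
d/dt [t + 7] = 1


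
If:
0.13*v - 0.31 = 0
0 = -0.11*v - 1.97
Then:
No Solution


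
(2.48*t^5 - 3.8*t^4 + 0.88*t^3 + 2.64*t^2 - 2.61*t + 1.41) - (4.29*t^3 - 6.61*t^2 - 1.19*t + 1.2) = 2.48*t^5 - 3.8*t^4 - 3.41*t^3 + 9.25*t^2 - 1.42*t + 0.21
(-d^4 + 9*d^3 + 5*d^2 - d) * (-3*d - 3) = 3*d^5 - 24*d^4 - 42*d^3 - 12*d^2 + 3*d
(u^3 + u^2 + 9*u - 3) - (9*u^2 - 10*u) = u^3 - 8*u^2 + 19*u - 3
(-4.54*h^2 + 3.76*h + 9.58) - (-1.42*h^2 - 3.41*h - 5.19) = -3.12*h^2 + 7.17*h + 14.77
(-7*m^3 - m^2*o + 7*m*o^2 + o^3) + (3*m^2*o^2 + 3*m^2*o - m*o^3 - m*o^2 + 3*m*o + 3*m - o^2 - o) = -7*m^3 + 3*m^2*o^2 + 2*m^2*o - m*o^3 + 6*m*o^2 + 3*m*o + 3*m + o^3 - o^2 - o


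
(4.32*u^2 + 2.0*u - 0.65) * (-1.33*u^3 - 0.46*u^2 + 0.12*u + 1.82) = -5.7456*u^5 - 4.6472*u^4 + 0.4629*u^3 + 8.4014*u^2 + 3.562*u - 1.183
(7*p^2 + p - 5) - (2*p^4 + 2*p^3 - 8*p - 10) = -2*p^4 - 2*p^3 + 7*p^2 + 9*p + 5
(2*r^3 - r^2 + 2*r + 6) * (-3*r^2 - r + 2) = -6*r^5 + r^4 - r^3 - 22*r^2 - 2*r + 12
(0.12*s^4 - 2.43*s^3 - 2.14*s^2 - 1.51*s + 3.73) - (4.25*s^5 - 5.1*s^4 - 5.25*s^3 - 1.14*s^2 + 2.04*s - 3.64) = -4.25*s^5 + 5.22*s^4 + 2.82*s^3 - 1.0*s^2 - 3.55*s + 7.37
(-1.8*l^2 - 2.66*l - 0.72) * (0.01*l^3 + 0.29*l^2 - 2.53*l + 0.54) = -0.018*l^5 - 0.5486*l^4 + 3.7754*l^3 + 5.549*l^2 + 0.3852*l - 0.3888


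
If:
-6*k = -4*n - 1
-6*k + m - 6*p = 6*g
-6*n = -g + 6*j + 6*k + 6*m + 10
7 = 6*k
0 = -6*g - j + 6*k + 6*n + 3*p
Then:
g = 54*p + 164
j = -321*p - 968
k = 7/6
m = 330*p + 991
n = 3/2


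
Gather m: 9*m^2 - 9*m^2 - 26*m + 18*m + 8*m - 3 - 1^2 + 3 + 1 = 0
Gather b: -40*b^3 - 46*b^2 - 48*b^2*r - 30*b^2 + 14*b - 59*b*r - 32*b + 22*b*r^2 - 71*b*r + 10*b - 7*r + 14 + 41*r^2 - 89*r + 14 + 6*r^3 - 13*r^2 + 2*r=-40*b^3 + b^2*(-48*r - 76) + b*(22*r^2 - 130*r - 8) + 6*r^3 + 28*r^2 - 94*r + 28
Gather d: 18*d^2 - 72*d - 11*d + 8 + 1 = 18*d^2 - 83*d + 9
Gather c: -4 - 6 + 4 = -6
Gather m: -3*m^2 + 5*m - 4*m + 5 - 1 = -3*m^2 + m + 4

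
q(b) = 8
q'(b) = 0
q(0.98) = 8.00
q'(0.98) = 0.00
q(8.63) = 8.00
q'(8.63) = 0.00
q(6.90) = 8.00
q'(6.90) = 0.00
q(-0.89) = 8.00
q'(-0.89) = 0.00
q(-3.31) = 8.00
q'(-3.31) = 0.00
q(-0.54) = 8.00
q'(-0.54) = 0.00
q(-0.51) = 8.00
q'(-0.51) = 0.00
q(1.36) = 8.00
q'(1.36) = 0.00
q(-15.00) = 8.00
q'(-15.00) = 0.00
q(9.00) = 8.00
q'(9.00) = 0.00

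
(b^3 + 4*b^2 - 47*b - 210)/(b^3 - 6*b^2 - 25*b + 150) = (b^2 - b - 42)/(b^2 - 11*b + 30)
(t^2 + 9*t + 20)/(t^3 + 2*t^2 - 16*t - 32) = (t + 5)/(t^2 - 2*t - 8)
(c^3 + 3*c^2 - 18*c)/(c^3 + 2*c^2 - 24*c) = (c - 3)/(c - 4)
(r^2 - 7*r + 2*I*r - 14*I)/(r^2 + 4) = (r - 7)/(r - 2*I)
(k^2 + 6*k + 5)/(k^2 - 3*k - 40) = (k + 1)/(k - 8)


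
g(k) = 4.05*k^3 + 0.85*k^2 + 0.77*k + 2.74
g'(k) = 12.15*k^2 + 1.7*k + 0.77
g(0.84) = 6.39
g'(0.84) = 10.77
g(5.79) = 821.82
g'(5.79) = 417.93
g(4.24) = 330.00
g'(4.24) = 226.41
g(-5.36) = -600.63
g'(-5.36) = 340.72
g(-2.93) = -94.09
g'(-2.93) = 100.10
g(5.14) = 579.13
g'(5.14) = 330.51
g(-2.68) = -71.18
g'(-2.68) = 83.48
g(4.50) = 392.47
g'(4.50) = 254.46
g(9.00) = 3030.97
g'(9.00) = 1000.22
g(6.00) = 912.76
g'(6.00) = 448.37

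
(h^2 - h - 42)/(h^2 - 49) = (h + 6)/(h + 7)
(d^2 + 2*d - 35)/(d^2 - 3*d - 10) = (d + 7)/(d + 2)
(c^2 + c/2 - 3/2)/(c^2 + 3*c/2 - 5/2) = (2*c + 3)/(2*c + 5)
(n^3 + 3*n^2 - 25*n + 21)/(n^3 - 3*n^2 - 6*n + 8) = (n^2 + 4*n - 21)/(n^2 - 2*n - 8)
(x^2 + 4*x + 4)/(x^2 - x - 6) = (x + 2)/(x - 3)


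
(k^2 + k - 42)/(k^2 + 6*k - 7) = (k - 6)/(k - 1)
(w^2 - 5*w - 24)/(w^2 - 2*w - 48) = (w + 3)/(w + 6)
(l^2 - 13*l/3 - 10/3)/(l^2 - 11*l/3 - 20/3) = (3*l + 2)/(3*l + 4)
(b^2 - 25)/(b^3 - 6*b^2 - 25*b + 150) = 1/(b - 6)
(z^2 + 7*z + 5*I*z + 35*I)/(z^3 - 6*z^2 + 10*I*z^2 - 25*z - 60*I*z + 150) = (z + 7)/(z^2 + z*(-6 + 5*I) - 30*I)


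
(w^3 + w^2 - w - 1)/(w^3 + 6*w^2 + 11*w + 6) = (w^2 - 1)/(w^2 + 5*w + 6)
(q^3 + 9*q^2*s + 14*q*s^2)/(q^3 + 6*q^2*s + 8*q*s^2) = (q + 7*s)/(q + 4*s)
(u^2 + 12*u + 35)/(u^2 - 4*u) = (u^2 + 12*u + 35)/(u*(u - 4))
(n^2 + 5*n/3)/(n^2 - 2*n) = (n + 5/3)/(n - 2)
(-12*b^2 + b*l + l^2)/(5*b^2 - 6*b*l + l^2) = (-12*b^2 + b*l + l^2)/(5*b^2 - 6*b*l + l^2)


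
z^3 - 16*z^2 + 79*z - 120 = (z - 8)*(z - 5)*(z - 3)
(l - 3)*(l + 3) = l^2 - 9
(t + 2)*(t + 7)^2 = t^3 + 16*t^2 + 77*t + 98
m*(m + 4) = m^2 + 4*m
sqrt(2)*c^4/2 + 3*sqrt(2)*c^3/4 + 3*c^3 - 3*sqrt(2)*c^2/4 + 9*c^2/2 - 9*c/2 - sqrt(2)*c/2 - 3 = (c - 1)*(c + 1/2)*(c + 3*sqrt(2))*(sqrt(2)*c/2 + sqrt(2))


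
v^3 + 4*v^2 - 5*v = v*(v - 1)*(v + 5)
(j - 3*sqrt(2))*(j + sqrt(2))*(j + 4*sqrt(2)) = j^3 + 2*sqrt(2)*j^2 - 22*j - 24*sqrt(2)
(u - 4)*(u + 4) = u^2 - 16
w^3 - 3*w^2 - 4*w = w*(w - 4)*(w + 1)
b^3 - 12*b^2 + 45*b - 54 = (b - 6)*(b - 3)^2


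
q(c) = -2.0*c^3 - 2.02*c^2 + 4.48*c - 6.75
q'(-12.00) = -811.04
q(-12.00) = 3104.61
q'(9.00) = -517.88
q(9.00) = -1588.05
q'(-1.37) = -1.25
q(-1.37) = -11.54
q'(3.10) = -65.70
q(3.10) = -71.86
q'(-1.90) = -9.50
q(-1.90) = -8.84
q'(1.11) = -7.40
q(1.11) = -7.00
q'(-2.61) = -25.85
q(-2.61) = 3.36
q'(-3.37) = -50.05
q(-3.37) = 31.76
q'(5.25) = -182.10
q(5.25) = -328.31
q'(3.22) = -70.74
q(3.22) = -80.04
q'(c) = -6.0*c^2 - 4.04*c + 4.48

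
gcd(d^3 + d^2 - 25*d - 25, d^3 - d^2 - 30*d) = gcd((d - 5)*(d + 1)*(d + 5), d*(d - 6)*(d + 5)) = d + 5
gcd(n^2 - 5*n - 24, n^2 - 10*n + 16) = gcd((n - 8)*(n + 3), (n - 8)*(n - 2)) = n - 8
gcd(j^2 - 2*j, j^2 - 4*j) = j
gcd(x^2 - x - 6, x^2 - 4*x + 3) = x - 3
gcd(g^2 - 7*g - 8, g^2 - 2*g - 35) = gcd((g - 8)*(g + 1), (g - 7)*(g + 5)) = 1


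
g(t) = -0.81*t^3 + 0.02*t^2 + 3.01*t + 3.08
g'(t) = -2.43*t^2 + 0.04*t + 3.01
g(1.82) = 3.74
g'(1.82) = -4.97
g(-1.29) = 0.97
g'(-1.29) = -1.09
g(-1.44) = 1.21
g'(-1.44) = -2.09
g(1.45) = 5.02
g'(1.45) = -2.04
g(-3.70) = 33.25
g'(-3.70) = -30.40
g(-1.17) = 0.88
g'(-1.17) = -0.36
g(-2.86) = 13.58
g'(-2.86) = -16.98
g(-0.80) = 1.10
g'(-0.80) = 1.42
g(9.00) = -558.70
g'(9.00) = -193.46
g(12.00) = -1357.60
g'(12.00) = -346.43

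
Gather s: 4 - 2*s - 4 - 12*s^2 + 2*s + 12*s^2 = 0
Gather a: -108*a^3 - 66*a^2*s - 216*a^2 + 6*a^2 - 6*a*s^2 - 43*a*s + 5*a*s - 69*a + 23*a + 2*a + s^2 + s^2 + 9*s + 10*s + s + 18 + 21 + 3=-108*a^3 + a^2*(-66*s - 210) + a*(-6*s^2 - 38*s - 44) + 2*s^2 + 20*s + 42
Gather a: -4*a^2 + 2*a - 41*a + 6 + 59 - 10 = -4*a^2 - 39*a + 55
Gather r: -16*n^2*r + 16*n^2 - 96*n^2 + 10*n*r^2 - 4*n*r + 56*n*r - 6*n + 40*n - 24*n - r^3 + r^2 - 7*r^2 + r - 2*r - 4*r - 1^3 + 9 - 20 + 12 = -80*n^2 + 10*n - r^3 + r^2*(10*n - 6) + r*(-16*n^2 + 52*n - 5)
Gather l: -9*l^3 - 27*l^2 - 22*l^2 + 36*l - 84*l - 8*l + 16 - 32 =-9*l^3 - 49*l^2 - 56*l - 16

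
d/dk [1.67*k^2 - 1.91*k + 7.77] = 3.34*k - 1.91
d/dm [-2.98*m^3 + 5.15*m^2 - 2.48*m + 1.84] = -8.94*m^2 + 10.3*m - 2.48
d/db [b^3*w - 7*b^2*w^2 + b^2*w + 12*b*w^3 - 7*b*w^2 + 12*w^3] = w*(3*b^2 - 14*b*w + 2*b + 12*w^2 - 7*w)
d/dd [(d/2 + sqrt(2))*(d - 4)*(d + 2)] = 3*d^2/2 - 2*d + 2*sqrt(2)*d - 4 - 2*sqrt(2)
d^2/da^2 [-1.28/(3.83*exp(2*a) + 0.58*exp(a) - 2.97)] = (-1.28*(7.66*exp(a) + 0.58)*(15.32*exp(a) + 1.16)*exp(a) + (19.6096*exp(a) + 0.7424)*(3.83*exp(2*a) + 0.58*exp(a) - 2.97))*exp(a)/(3.83*exp(2*a) + 0.58*exp(a) - 2.97)^3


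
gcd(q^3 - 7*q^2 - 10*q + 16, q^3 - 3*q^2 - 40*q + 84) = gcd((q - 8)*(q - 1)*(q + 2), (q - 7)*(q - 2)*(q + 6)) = 1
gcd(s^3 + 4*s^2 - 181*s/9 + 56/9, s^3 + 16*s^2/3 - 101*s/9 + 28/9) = s^2 + 20*s/3 - 7/3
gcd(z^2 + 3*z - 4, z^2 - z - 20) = z + 4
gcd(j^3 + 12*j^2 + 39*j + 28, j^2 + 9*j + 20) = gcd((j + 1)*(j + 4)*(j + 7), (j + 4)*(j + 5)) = j + 4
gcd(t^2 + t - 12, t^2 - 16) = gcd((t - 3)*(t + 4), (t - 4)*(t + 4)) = t + 4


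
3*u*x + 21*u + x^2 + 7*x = (3*u + x)*(x + 7)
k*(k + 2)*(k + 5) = k^3 + 7*k^2 + 10*k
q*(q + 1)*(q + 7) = q^3 + 8*q^2 + 7*q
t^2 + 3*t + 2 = (t + 1)*(t + 2)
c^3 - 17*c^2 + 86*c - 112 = (c - 8)*(c - 7)*(c - 2)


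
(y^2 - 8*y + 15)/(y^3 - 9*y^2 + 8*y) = (y^2 - 8*y + 15)/(y*(y^2 - 9*y + 8))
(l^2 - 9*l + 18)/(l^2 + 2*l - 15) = (l - 6)/(l + 5)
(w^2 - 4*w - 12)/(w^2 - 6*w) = (w + 2)/w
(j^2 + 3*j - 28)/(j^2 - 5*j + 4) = (j + 7)/(j - 1)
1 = 1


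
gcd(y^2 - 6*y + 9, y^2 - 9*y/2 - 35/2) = 1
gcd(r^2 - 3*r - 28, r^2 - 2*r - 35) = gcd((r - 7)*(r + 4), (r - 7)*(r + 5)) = r - 7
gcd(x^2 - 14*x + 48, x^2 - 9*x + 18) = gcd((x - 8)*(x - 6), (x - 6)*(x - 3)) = x - 6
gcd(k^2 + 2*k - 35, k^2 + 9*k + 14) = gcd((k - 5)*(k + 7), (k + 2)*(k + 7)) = k + 7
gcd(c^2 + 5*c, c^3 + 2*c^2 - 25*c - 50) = c + 5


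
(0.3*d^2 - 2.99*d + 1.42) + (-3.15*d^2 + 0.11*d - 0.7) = -2.85*d^2 - 2.88*d + 0.72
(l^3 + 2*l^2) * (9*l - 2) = 9*l^4 + 16*l^3 - 4*l^2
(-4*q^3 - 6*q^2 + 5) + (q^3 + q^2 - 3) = -3*q^3 - 5*q^2 + 2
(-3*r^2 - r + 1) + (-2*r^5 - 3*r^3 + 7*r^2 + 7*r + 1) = -2*r^5 - 3*r^3 + 4*r^2 + 6*r + 2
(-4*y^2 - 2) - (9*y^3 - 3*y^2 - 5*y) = -9*y^3 - y^2 + 5*y - 2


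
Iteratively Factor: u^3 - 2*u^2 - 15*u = (u + 3)*(u^2 - 5*u) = u*(u + 3)*(u - 5)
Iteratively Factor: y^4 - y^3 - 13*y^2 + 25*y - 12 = (y - 1)*(y^3 - 13*y + 12) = (y - 3)*(y - 1)*(y^2 + 3*y - 4) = (y - 3)*(y - 1)*(y + 4)*(y - 1)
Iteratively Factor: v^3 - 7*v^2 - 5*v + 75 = (v - 5)*(v^2 - 2*v - 15) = (v - 5)*(v + 3)*(v - 5)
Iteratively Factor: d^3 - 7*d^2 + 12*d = (d - 4)*(d^2 - 3*d) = d*(d - 4)*(d - 3)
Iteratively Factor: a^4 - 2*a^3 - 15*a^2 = (a - 5)*(a^3 + 3*a^2) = (a - 5)*(a + 3)*(a^2) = a*(a - 5)*(a + 3)*(a)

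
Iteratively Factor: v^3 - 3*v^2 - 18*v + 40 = (v - 5)*(v^2 + 2*v - 8) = (v - 5)*(v + 4)*(v - 2)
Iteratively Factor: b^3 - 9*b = (b + 3)*(b^2 - 3*b) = (b - 3)*(b + 3)*(b)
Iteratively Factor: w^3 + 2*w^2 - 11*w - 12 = (w + 1)*(w^2 + w - 12) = (w - 3)*(w + 1)*(w + 4)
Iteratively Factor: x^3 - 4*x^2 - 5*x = (x - 5)*(x^2 + x) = x*(x - 5)*(x + 1)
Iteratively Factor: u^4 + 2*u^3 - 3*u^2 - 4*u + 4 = (u - 1)*(u^3 + 3*u^2 - 4) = (u - 1)^2*(u^2 + 4*u + 4) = (u - 1)^2*(u + 2)*(u + 2)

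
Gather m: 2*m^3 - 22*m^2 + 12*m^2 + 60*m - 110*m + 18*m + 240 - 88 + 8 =2*m^3 - 10*m^2 - 32*m + 160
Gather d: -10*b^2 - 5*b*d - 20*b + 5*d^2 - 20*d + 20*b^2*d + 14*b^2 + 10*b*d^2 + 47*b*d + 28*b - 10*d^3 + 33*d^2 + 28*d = 4*b^2 + 8*b - 10*d^3 + d^2*(10*b + 38) + d*(20*b^2 + 42*b + 8)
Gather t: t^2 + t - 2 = t^2 + t - 2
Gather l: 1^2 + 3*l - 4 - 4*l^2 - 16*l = -4*l^2 - 13*l - 3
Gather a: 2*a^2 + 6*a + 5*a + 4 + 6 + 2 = 2*a^2 + 11*a + 12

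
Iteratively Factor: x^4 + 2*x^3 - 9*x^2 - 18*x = (x - 3)*(x^3 + 5*x^2 + 6*x) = (x - 3)*(x + 3)*(x^2 + 2*x) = (x - 3)*(x + 2)*(x + 3)*(x)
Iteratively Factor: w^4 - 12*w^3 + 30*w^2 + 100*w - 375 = (w - 5)*(w^3 - 7*w^2 - 5*w + 75) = (w - 5)*(w + 3)*(w^2 - 10*w + 25) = (w - 5)^2*(w + 3)*(w - 5)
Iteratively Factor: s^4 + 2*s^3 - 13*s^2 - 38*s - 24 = (s + 2)*(s^3 - 13*s - 12) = (s + 2)*(s + 3)*(s^2 - 3*s - 4) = (s + 1)*(s + 2)*(s + 3)*(s - 4)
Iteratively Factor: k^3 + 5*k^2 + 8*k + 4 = (k + 1)*(k^2 + 4*k + 4) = (k + 1)*(k + 2)*(k + 2)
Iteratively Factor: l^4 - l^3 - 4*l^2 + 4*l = (l + 2)*(l^3 - 3*l^2 + 2*l) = l*(l + 2)*(l^2 - 3*l + 2) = l*(l - 1)*(l + 2)*(l - 2)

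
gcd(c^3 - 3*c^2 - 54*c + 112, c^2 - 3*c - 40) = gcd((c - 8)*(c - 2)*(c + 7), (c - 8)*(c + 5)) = c - 8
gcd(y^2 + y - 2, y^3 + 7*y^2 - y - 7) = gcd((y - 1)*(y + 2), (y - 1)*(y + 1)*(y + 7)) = y - 1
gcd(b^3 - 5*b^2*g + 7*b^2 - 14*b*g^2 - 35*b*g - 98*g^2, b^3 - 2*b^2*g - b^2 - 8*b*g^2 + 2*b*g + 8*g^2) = b + 2*g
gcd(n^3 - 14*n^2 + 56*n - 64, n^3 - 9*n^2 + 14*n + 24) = n - 4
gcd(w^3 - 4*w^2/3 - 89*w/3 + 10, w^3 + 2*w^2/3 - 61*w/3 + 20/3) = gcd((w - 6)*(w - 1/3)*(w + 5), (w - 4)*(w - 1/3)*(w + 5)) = w^2 + 14*w/3 - 5/3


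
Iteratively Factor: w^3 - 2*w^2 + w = (w)*(w^2 - 2*w + 1) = w*(w - 1)*(w - 1)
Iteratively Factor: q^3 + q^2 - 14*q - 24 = (q + 2)*(q^2 - q - 12) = (q - 4)*(q + 2)*(q + 3)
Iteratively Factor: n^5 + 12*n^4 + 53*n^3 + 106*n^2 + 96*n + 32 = (n + 2)*(n^4 + 10*n^3 + 33*n^2 + 40*n + 16) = (n + 1)*(n + 2)*(n^3 + 9*n^2 + 24*n + 16) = (n + 1)^2*(n + 2)*(n^2 + 8*n + 16) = (n + 1)^2*(n + 2)*(n + 4)*(n + 4)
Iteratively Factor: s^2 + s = (s + 1)*(s)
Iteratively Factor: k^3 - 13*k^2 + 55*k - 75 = (k - 5)*(k^2 - 8*k + 15) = (k - 5)*(k - 3)*(k - 5)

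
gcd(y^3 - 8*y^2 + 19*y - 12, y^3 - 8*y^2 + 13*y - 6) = y - 1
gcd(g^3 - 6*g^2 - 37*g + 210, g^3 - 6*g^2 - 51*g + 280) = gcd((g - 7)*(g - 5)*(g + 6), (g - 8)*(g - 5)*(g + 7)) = g - 5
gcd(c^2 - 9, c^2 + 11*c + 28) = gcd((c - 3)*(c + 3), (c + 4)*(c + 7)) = 1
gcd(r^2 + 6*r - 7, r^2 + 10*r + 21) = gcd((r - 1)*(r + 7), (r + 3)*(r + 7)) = r + 7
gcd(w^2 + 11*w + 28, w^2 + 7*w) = w + 7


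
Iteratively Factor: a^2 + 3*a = (a)*(a + 3)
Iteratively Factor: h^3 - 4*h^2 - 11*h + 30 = (h + 3)*(h^2 - 7*h + 10) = (h - 2)*(h + 3)*(h - 5)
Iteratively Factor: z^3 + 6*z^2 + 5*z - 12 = (z + 3)*(z^2 + 3*z - 4) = (z - 1)*(z + 3)*(z + 4)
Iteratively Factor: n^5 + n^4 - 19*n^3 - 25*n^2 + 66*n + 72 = (n - 4)*(n^4 + 5*n^3 + n^2 - 21*n - 18) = (n - 4)*(n + 3)*(n^3 + 2*n^2 - 5*n - 6) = (n - 4)*(n - 2)*(n + 3)*(n^2 + 4*n + 3) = (n - 4)*(n - 2)*(n + 3)^2*(n + 1)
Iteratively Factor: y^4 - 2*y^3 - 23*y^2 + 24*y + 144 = (y - 4)*(y^3 + 2*y^2 - 15*y - 36) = (y - 4)^2*(y^2 + 6*y + 9) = (y - 4)^2*(y + 3)*(y + 3)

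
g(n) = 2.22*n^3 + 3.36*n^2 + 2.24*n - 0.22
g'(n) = 6.66*n^2 + 6.72*n + 2.24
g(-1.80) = -6.31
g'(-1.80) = 11.72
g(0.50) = 2.02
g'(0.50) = 7.26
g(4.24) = 238.90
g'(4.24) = 150.46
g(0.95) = 6.84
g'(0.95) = 14.63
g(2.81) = 81.86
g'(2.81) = 73.71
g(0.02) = -0.17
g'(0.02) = 2.38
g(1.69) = 23.88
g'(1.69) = 32.62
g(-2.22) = -12.92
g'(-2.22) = 20.14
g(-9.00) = -1366.60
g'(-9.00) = 481.22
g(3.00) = 96.68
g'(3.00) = 82.34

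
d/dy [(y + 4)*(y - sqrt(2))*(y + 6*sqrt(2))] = 3*y^2 + 8*y + 10*sqrt(2)*y - 12 + 20*sqrt(2)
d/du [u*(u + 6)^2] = 3*(u + 2)*(u + 6)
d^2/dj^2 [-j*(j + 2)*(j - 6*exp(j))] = 6*j^2*exp(j) + 36*j*exp(j) - 6*j + 36*exp(j) - 4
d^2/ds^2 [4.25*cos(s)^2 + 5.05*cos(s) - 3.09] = -5.05*cos(s) - 8.5*cos(2*s)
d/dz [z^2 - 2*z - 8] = 2*z - 2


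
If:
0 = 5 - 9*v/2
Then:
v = 10/9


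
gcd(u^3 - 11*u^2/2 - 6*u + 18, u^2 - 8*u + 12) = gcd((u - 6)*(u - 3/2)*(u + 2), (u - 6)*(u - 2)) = u - 6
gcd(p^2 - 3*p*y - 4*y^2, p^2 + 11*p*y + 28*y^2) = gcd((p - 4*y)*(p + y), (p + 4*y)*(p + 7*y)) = 1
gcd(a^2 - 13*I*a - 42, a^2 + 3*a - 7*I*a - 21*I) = a - 7*I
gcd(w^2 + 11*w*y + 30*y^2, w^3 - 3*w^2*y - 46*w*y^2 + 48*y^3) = w + 6*y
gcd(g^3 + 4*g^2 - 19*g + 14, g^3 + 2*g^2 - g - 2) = g - 1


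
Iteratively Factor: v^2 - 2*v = (v - 2)*(v)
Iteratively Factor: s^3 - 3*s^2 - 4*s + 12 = (s - 2)*(s^2 - s - 6) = (s - 3)*(s - 2)*(s + 2)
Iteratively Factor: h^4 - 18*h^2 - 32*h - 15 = (h + 1)*(h^3 - h^2 - 17*h - 15) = (h + 1)*(h + 3)*(h^2 - 4*h - 5) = (h - 5)*(h + 1)*(h + 3)*(h + 1)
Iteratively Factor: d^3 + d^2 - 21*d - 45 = (d - 5)*(d^2 + 6*d + 9) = (d - 5)*(d + 3)*(d + 3)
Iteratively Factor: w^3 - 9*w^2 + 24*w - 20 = (w - 2)*(w^2 - 7*w + 10) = (w - 5)*(w - 2)*(w - 2)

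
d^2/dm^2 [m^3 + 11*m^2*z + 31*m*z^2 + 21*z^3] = 6*m + 22*z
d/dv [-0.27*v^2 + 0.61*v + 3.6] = 0.61 - 0.54*v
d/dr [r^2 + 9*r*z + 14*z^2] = 2*r + 9*z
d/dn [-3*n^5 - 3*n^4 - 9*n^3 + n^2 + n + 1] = -15*n^4 - 12*n^3 - 27*n^2 + 2*n + 1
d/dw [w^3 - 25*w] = 3*w^2 - 25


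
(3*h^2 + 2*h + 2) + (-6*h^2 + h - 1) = -3*h^2 + 3*h + 1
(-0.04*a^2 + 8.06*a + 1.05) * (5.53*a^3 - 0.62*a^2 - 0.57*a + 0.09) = -0.2212*a^5 + 44.5966*a^4 + 0.8321*a^3 - 5.2488*a^2 + 0.1269*a + 0.0945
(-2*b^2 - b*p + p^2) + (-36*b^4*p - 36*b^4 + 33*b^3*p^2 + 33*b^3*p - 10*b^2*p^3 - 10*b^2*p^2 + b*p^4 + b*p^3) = -36*b^4*p - 36*b^4 + 33*b^3*p^2 + 33*b^3*p - 10*b^2*p^3 - 10*b^2*p^2 - 2*b^2 + b*p^4 + b*p^3 - b*p + p^2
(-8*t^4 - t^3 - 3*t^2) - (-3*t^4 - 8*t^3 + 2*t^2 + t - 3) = -5*t^4 + 7*t^3 - 5*t^2 - t + 3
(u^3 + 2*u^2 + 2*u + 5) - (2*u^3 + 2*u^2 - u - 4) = -u^3 + 3*u + 9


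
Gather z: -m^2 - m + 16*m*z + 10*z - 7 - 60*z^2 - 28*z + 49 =-m^2 - m - 60*z^2 + z*(16*m - 18) + 42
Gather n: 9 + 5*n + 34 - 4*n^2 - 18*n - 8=-4*n^2 - 13*n + 35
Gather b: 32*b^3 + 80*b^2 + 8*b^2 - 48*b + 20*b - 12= 32*b^3 + 88*b^2 - 28*b - 12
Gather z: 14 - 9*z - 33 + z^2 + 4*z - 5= z^2 - 5*z - 24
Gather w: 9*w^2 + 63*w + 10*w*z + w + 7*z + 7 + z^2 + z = 9*w^2 + w*(10*z + 64) + z^2 + 8*z + 7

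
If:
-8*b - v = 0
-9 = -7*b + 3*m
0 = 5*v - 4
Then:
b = -1/10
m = -97/30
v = 4/5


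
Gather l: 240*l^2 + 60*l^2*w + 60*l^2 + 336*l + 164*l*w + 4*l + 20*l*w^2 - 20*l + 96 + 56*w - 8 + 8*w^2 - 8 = l^2*(60*w + 300) + l*(20*w^2 + 164*w + 320) + 8*w^2 + 56*w + 80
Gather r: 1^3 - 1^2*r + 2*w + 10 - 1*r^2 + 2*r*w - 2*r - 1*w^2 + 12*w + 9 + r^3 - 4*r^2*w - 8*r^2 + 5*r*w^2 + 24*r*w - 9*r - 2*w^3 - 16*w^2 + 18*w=r^3 + r^2*(-4*w - 9) + r*(5*w^2 + 26*w - 12) - 2*w^3 - 17*w^2 + 32*w + 20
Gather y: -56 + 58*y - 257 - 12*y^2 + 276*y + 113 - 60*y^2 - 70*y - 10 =-72*y^2 + 264*y - 210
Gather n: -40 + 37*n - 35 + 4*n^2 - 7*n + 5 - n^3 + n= -n^3 + 4*n^2 + 31*n - 70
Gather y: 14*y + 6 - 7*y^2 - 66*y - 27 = -7*y^2 - 52*y - 21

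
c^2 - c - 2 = (c - 2)*(c + 1)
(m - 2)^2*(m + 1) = m^3 - 3*m^2 + 4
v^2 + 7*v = v*(v + 7)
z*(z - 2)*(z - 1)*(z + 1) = z^4 - 2*z^3 - z^2 + 2*z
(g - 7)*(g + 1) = g^2 - 6*g - 7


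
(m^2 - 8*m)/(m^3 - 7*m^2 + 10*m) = (m - 8)/(m^2 - 7*m + 10)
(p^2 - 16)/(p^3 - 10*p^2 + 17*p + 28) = (p + 4)/(p^2 - 6*p - 7)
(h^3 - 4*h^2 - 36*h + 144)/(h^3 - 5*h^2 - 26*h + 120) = (h + 6)/(h + 5)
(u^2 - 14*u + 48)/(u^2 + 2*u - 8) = (u^2 - 14*u + 48)/(u^2 + 2*u - 8)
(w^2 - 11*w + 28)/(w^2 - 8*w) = (w^2 - 11*w + 28)/(w*(w - 8))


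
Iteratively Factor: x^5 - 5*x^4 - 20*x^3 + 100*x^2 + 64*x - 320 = (x - 4)*(x^4 - x^3 - 24*x^2 + 4*x + 80) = (x - 4)*(x - 2)*(x^3 + x^2 - 22*x - 40) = (x - 4)*(x - 2)*(x + 4)*(x^2 - 3*x - 10) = (x - 5)*(x - 4)*(x - 2)*(x + 4)*(x + 2)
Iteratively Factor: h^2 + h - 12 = (h + 4)*(h - 3)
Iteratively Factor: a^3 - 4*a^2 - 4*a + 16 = (a + 2)*(a^2 - 6*a + 8) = (a - 2)*(a + 2)*(a - 4)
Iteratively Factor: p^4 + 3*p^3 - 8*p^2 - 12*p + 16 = (p - 1)*(p^3 + 4*p^2 - 4*p - 16) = (p - 2)*(p - 1)*(p^2 + 6*p + 8) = (p - 2)*(p - 1)*(p + 2)*(p + 4)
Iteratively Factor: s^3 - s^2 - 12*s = (s - 4)*(s^2 + 3*s) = (s - 4)*(s + 3)*(s)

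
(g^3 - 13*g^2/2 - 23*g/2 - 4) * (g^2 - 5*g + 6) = g^5 - 23*g^4/2 + 27*g^3 + 29*g^2/2 - 49*g - 24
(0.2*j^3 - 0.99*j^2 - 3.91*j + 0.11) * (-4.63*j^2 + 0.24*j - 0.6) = -0.926*j^5 + 4.6317*j^4 + 17.7457*j^3 - 0.8537*j^2 + 2.3724*j - 0.066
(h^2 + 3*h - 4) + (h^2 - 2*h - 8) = 2*h^2 + h - 12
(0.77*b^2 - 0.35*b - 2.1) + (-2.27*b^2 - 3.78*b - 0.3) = -1.5*b^2 - 4.13*b - 2.4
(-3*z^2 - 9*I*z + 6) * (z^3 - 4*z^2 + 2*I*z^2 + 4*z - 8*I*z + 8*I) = -3*z^5 + 12*z^4 - 15*I*z^4 + 12*z^3 + 60*I*z^3 - 96*z^2 - 48*I*z^2 + 96*z - 48*I*z + 48*I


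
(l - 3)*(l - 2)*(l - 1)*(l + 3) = l^4 - 3*l^3 - 7*l^2 + 27*l - 18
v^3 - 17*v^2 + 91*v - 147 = (v - 7)^2*(v - 3)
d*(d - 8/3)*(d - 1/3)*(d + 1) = d^4 - 2*d^3 - 19*d^2/9 + 8*d/9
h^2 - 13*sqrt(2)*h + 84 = (h - 7*sqrt(2))*(h - 6*sqrt(2))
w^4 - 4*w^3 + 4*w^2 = w^2*(w - 2)^2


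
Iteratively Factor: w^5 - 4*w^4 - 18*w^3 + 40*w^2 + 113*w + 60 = (w - 5)*(w^4 + w^3 - 13*w^2 - 25*w - 12) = (w - 5)*(w - 4)*(w^3 + 5*w^2 + 7*w + 3) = (w - 5)*(w - 4)*(w + 3)*(w^2 + 2*w + 1) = (w - 5)*(w - 4)*(w + 1)*(w + 3)*(w + 1)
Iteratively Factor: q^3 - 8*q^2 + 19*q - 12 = (q - 4)*(q^2 - 4*q + 3) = (q - 4)*(q - 1)*(q - 3)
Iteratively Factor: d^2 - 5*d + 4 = (d - 1)*(d - 4)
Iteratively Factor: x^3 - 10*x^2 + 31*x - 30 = (x - 2)*(x^2 - 8*x + 15) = (x - 5)*(x - 2)*(x - 3)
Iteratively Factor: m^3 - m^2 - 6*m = (m + 2)*(m^2 - 3*m) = m*(m + 2)*(m - 3)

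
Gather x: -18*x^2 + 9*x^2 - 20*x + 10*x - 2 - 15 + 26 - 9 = -9*x^2 - 10*x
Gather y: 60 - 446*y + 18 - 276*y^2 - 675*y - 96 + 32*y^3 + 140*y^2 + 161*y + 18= 32*y^3 - 136*y^2 - 960*y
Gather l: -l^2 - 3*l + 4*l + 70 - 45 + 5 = -l^2 + l + 30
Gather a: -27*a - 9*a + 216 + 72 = 288 - 36*a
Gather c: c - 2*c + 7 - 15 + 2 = -c - 6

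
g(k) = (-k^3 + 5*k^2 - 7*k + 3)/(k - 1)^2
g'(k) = (-3*k^2 + 10*k - 7)/(k - 1)^2 - 2*(-k^3 + 5*k^2 - 7*k + 3)/(k - 1)^3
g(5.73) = -2.73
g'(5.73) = -1.00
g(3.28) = -0.28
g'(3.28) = -1.00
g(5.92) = -2.92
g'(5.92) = -1.00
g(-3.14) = 6.14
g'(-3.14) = -1.00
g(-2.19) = 5.19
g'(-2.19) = -1.00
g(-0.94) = 3.94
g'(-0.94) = -1.00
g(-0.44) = 3.44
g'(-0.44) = -1.00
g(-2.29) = 5.29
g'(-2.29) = -1.00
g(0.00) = 3.00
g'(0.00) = -1.00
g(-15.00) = 18.00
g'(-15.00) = -1.00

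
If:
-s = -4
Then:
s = 4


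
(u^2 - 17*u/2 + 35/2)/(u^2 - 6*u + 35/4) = 2*(u - 5)/(2*u - 5)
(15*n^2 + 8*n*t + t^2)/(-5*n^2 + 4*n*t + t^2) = (3*n + t)/(-n + t)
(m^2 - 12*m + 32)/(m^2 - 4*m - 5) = (-m^2 + 12*m - 32)/(-m^2 + 4*m + 5)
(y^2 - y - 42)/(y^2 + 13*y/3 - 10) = 3*(y - 7)/(3*y - 5)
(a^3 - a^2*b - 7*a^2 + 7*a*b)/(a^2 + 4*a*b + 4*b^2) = a*(a^2 - a*b - 7*a + 7*b)/(a^2 + 4*a*b + 4*b^2)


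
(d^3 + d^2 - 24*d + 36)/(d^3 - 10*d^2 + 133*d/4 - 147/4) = 4*(d^2 + 4*d - 12)/(4*d^2 - 28*d + 49)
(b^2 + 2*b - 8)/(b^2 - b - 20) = (b - 2)/(b - 5)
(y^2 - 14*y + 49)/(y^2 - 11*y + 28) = (y - 7)/(y - 4)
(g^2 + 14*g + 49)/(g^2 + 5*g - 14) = (g + 7)/(g - 2)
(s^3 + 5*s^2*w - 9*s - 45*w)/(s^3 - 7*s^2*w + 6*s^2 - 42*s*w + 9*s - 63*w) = (s^2 + 5*s*w - 3*s - 15*w)/(s^2 - 7*s*w + 3*s - 21*w)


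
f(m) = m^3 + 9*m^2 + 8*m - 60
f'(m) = 3*m^2 + 18*m + 8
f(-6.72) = -10.80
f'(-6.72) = 22.52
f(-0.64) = -61.70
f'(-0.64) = -2.29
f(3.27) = 97.36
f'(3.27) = 98.94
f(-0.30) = -61.62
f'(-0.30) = 2.87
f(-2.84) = -33.04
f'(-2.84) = -18.92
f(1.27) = -33.28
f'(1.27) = 35.70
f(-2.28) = -43.31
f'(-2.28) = -17.44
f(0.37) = -55.76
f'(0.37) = 15.07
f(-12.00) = -588.00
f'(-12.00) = 224.00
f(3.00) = 72.00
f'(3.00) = 89.00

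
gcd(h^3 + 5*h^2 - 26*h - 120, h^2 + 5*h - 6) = h + 6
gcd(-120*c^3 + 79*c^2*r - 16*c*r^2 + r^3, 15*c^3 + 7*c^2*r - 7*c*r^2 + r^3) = 15*c^2 - 8*c*r + r^2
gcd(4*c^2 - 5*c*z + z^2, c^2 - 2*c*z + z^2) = -c + z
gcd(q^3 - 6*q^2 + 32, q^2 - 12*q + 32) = q - 4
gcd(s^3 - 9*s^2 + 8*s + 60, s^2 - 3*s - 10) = s^2 - 3*s - 10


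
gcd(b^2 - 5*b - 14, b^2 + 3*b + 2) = b + 2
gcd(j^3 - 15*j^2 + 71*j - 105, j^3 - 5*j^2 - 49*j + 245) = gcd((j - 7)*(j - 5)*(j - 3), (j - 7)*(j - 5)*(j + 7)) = j^2 - 12*j + 35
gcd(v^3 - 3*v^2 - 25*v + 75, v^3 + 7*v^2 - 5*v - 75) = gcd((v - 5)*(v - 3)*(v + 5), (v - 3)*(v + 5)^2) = v^2 + 2*v - 15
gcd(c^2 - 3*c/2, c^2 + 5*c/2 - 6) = c - 3/2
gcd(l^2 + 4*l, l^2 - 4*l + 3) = 1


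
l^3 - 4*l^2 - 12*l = l*(l - 6)*(l + 2)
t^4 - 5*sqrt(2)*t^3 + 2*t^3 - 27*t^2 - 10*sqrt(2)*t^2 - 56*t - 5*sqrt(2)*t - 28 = (t + 1)^2*(t - 7*sqrt(2))*(t + 2*sqrt(2))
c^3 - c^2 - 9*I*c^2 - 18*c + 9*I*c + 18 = (c - 1)*(c - 6*I)*(c - 3*I)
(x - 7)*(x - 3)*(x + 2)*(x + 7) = x^4 - x^3 - 55*x^2 + 49*x + 294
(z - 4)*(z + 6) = z^2 + 2*z - 24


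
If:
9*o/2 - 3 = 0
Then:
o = 2/3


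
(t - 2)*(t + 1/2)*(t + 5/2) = t^3 + t^2 - 19*t/4 - 5/2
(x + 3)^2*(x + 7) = x^3 + 13*x^2 + 51*x + 63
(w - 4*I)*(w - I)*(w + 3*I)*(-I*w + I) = -I*w^4 - 2*w^3 + I*w^3 + 2*w^2 - 11*I*w^2 - 12*w + 11*I*w + 12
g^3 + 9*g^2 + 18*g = g*(g + 3)*(g + 6)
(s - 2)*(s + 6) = s^2 + 4*s - 12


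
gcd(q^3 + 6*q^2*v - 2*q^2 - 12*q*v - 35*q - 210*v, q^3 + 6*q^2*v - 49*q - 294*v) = q^2 + 6*q*v - 7*q - 42*v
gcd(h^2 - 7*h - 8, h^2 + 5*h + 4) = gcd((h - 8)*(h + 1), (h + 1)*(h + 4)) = h + 1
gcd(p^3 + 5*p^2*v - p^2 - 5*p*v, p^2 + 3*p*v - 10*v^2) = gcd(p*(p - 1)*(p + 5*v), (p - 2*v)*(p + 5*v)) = p + 5*v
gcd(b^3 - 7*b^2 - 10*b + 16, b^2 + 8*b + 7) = 1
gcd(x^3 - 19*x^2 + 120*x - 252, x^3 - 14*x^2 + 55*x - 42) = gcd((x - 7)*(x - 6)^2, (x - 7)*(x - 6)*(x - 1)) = x^2 - 13*x + 42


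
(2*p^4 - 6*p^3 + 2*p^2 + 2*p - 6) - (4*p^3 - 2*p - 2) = 2*p^4 - 10*p^3 + 2*p^2 + 4*p - 4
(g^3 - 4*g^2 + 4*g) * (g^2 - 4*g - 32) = g^5 - 8*g^4 - 12*g^3 + 112*g^2 - 128*g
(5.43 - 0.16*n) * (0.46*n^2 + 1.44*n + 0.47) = -0.0736*n^3 + 2.2674*n^2 + 7.744*n + 2.5521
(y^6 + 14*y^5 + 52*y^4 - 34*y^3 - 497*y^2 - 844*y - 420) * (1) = y^6 + 14*y^5 + 52*y^4 - 34*y^3 - 497*y^2 - 844*y - 420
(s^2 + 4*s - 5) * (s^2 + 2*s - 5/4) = s^4 + 6*s^3 + 7*s^2/4 - 15*s + 25/4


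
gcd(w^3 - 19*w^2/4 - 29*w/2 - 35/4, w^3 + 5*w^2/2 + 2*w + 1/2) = w + 1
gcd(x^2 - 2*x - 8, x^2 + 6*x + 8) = x + 2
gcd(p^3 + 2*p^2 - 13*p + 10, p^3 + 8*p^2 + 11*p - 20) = p^2 + 4*p - 5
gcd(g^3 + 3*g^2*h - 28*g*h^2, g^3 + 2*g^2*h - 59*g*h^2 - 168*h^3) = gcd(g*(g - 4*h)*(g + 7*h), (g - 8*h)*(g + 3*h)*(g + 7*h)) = g + 7*h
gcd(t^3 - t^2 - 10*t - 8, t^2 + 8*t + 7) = t + 1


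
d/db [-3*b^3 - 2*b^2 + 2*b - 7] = -9*b^2 - 4*b + 2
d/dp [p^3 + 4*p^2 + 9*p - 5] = 3*p^2 + 8*p + 9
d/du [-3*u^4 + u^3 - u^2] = u*(-12*u^2 + 3*u - 2)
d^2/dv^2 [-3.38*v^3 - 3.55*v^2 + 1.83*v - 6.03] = -20.28*v - 7.1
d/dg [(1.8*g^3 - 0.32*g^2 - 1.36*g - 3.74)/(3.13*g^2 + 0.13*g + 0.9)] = (5.634*g^4 + 0.468*g^3 + 9.0752*g^2 + 22.8364*g - 0.7378)/(9.7969*g^4 + 0.8138*g^3 + 5.6509*g^2 + 0.234*g + 0.81)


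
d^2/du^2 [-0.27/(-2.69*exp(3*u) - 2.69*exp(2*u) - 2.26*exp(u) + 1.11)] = (-(6.5367*exp(2*u) + 2.9052*exp(u) + 0.6102)*(2.69*exp(3*u) + 2.69*exp(2*u) + 2.26*exp(u) - 1.11) + 0.27*(8.07*exp(2*u) + 5.38*exp(u) + 2.26)*(16.14*exp(2*u) + 10.76*exp(u) + 4.52)*exp(u))*exp(u)/(2.69*exp(3*u) + 2.69*exp(2*u) + 2.26*exp(u) - 1.11)^3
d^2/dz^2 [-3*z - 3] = 0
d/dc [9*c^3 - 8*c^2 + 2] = c*(27*c - 16)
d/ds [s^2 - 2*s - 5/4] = 2*s - 2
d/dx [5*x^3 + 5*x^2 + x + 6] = 15*x^2 + 10*x + 1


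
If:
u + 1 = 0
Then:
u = -1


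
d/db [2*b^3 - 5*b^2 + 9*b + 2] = 6*b^2 - 10*b + 9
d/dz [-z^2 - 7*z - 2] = -2*z - 7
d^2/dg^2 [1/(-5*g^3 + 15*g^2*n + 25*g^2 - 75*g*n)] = 2*(g*(3*g - 3*n - 5)*(g^2 - 3*g*n - 5*g + 15*n) - (3*g^2 - 6*g*n - 10*g + 15*n)^2)/(5*g^3*(g^2 - 3*g*n - 5*g + 15*n)^3)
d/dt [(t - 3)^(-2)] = -2/(t - 3)^3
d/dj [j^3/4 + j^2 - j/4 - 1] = 3*j^2/4 + 2*j - 1/4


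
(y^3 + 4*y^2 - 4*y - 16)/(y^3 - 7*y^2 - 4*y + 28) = (y + 4)/(y - 7)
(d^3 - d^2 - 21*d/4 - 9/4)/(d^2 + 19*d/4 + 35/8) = 2*(4*d^3 - 4*d^2 - 21*d - 9)/(8*d^2 + 38*d + 35)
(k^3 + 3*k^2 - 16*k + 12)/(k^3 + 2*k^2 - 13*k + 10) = (k + 6)/(k + 5)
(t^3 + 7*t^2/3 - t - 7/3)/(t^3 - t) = (t + 7/3)/t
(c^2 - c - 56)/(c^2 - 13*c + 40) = (c + 7)/(c - 5)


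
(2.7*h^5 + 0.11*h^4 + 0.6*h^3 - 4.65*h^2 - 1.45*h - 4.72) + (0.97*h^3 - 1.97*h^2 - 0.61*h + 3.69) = 2.7*h^5 + 0.11*h^4 + 1.57*h^3 - 6.62*h^2 - 2.06*h - 1.03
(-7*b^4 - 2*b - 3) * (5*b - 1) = -35*b^5 + 7*b^4 - 10*b^2 - 13*b + 3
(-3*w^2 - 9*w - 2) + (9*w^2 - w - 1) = 6*w^2 - 10*w - 3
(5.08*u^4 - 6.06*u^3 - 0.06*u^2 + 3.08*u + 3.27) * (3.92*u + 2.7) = 19.9136*u^5 - 10.0392*u^4 - 16.5972*u^3 + 11.9116*u^2 + 21.1344*u + 8.829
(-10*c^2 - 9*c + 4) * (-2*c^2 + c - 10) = 20*c^4 + 8*c^3 + 83*c^2 + 94*c - 40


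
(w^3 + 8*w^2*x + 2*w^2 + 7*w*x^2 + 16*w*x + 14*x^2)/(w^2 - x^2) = (-w^2 - 7*w*x - 2*w - 14*x)/(-w + x)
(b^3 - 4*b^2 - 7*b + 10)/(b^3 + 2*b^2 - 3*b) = (b^2 - 3*b - 10)/(b*(b + 3))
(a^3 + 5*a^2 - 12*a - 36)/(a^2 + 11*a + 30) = (a^2 - a - 6)/(a + 5)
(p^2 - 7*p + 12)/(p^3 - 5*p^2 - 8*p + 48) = (p - 3)/(p^2 - p - 12)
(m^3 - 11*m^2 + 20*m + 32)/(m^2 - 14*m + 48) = (m^2 - 3*m - 4)/(m - 6)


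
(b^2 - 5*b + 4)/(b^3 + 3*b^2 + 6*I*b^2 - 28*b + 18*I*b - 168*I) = (b - 1)/(b^2 + b*(7 + 6*I) + 42*I)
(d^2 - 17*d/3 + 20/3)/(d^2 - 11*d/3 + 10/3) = (d - 4)/(d - 2)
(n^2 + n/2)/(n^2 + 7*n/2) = (2*n + 1)/(2*n + 7)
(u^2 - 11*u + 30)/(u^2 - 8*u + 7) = (u^2 - 11*u + 30)/(u^2 - 8*u + 7)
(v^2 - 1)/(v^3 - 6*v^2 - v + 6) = 1/(v - 6)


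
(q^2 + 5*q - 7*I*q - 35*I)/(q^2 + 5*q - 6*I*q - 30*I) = (q - 7*I)/(q - 6*I)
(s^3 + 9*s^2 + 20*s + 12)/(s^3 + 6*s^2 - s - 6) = (s + 2)/(s - 1)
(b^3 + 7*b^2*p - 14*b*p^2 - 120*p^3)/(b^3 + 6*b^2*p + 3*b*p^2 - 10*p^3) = (-b^2 - 2*b*p + 24*p^2)/(-b^2 - b*p + 2*p^2)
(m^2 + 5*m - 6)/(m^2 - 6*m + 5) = (m + 6)/(m - 5)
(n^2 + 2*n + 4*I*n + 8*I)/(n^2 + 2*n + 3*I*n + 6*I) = (n + 4*I)/(n + 3*I)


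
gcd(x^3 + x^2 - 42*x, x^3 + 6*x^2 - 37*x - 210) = x^2 + x - 42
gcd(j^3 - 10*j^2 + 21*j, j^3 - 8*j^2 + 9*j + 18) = j - 3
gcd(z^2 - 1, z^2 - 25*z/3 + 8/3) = 1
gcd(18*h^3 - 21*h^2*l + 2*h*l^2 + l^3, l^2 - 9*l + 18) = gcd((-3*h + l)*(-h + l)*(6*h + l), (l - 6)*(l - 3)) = 1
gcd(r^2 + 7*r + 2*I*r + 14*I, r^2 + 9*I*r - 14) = r + 2*I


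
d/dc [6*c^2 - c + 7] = 12*c - 1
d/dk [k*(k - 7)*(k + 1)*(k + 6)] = 4*k^3 - 86*k - 42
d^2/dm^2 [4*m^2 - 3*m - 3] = 8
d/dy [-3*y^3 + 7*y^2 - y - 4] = -9*y^2 + 14*y - 1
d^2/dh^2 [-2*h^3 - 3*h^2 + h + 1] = -12*h - 6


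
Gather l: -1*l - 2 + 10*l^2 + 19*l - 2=10*l^2 + 18*l - 4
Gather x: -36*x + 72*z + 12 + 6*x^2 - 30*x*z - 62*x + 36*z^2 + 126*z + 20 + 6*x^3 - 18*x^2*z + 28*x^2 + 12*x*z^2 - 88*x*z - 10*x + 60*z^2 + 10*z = 6*x^3 + x^2*(34 - 18*z) + x*(12*z^2 - 118*z - 108) + 96*z^2 + 208*z + 32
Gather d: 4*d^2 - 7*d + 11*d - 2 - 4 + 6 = 4*d^2 + 4*d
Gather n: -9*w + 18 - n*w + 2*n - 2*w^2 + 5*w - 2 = n*(2 - w) - 2*w^2 - 4*w + 16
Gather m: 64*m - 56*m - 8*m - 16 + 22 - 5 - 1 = 0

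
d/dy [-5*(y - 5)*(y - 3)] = 40 - 10*y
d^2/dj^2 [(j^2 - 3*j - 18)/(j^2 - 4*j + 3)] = 2*(j^3 - 63*j^2 + 243*j - 261)/(j^6 - 12*j^5 + 57*j^4 - 136*j^3 + 171*j^2 - 108*j + 27)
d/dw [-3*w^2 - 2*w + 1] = -6*w - 2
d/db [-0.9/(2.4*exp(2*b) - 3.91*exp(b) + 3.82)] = (4.32*exp(b) - 3.519)*exp(b)/(2.4*exp(2*b) - 3.91*exp(b) + 3.82)^2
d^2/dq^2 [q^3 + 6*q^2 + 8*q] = 6*q + 12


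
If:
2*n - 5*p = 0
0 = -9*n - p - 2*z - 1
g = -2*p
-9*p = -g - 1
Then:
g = -2/11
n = 5/22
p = 1/11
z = -69/44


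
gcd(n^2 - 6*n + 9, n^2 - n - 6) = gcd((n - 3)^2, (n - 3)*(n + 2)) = n - 3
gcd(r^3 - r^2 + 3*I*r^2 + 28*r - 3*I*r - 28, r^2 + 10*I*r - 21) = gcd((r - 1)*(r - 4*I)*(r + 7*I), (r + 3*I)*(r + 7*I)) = r + 7*I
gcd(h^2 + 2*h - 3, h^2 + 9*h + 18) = h + 3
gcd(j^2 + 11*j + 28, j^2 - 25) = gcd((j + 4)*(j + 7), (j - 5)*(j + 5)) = 1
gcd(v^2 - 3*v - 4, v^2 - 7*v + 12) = v - 4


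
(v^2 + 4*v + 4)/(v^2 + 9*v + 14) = (v + 2)/(v + 7)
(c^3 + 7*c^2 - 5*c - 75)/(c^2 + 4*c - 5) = (c^2 + 2*c - 15)/(c - 1)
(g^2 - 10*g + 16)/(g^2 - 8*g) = (g - 2)/g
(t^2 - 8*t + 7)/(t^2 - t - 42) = (t - 1)/(t + 6)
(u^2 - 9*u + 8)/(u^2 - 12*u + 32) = (u - 1)/(u - 4)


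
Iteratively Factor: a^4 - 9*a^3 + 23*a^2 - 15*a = (a)*(a^3 - 9*a^2 + 23*a - 15) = a*(a - 5)*(a^2 - 4*a + 3) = a*(a - 5)*(a - 3)*(a - 1)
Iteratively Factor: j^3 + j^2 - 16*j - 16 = (j + 1)*(j^2 - 16) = (j + 1)*(j + 4)*(j - 4)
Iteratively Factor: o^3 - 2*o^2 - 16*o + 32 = (o - 2)*(o^2 - 16) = (o - 4)*(o - 2)*(o + 4)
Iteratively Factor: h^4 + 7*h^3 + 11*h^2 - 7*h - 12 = (h - 1)*(h^3 + 8*h^2 + 19*h + 12) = (h - 1)*(h + 3)*(h^2 + 5*h + 4) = (h - 1)*(h + 3)*(h + 4)*(h + 1)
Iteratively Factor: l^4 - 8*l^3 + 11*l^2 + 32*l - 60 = (l + 2)*(l^3 - 10*l^2 + 31*l - 30) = (l - 3)*(l + 2)*(l^2 - 7*l + 10) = (l - 5)*(l - 3)*(l + 2)*(l - 2)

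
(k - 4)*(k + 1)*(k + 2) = k^3 - k^2 - 10*k - 8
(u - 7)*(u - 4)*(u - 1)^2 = u^4 - 13*u^3 + 51*u^2 - 67*u + 28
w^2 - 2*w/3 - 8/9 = (w - 4/3)*(w + 2/3)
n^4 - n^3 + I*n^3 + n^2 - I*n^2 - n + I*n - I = (n - 1)*(n - I)*(n + I)^2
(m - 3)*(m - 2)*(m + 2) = m^3 - 3*m^2 - 4*m + 12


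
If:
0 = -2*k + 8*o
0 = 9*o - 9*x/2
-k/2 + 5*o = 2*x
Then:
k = 0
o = 0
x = 0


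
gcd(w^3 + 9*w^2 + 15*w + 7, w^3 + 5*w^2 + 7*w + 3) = w^2 + 2*w + 1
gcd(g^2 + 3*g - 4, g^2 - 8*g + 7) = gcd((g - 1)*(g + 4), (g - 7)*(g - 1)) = g - 1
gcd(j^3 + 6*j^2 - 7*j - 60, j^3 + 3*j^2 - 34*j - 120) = j^2 + 9*j + 20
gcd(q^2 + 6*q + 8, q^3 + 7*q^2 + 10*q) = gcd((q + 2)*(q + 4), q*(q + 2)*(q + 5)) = q + 2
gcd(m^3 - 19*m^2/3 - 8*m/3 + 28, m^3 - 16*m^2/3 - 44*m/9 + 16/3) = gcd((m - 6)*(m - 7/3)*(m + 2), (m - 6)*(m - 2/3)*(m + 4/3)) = m - 6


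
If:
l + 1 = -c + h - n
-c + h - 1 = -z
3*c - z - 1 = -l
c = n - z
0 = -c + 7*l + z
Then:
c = 13/50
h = 71/50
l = 3/50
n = 1/10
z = -4/25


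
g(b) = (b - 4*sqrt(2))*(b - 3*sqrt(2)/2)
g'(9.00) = 10.22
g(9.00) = 23.00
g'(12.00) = 16.22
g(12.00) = 62.66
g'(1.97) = -3.84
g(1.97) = 0.56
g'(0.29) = -7.20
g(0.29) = 9.83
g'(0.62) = -6.54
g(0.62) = 7.56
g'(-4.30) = -16.38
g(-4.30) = 63.94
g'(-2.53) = -12.84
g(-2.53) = 38.08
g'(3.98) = 0.18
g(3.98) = -3.12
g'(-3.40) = -14.58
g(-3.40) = 50.01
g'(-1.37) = -10.52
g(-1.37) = 24.53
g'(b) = 2*b - 11*sqrt(2)/2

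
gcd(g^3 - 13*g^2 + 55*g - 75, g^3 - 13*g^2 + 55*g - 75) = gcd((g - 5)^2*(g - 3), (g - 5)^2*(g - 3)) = g^3 - 13*g^2 + 55*g - 75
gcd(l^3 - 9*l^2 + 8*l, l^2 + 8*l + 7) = 1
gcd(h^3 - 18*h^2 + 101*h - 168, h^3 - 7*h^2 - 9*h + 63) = h^2 - 10*h + 21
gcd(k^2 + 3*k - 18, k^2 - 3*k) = k - 3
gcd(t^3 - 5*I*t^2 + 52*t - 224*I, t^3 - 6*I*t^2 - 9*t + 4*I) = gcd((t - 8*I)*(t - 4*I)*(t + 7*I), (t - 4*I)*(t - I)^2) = t - 4*I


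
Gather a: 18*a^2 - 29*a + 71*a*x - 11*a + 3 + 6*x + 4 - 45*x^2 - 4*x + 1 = 18*a^2 + a*(71*x - 40) - 45*x^2 + 2*x + 8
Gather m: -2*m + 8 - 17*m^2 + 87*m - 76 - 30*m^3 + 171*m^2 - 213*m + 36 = -30*m^3 + 154*m^2 - 128*m - 32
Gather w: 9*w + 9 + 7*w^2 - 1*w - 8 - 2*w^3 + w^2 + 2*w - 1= -2*w^3 + 8*w^2 + 10*w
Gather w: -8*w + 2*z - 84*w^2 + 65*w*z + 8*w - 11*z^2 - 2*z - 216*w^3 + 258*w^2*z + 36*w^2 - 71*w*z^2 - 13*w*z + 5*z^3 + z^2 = -216*w^3 + w^2*(258*z - 48) + w*(-71*z^2 + 52*z) + 5*z^3 - 10*z^2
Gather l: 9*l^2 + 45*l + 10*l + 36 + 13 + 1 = 9*l^2 + 55*l + 50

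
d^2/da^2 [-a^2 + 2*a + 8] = -2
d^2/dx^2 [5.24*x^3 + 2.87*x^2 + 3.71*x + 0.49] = 31.44*x + 5.74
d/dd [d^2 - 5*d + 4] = 2*d - 5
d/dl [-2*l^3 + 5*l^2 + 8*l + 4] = -6*l^2 + 10*l + 8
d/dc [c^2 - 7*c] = 2*c - 7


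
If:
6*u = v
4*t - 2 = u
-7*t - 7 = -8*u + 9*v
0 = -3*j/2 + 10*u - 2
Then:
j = -1604/573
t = 85/191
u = -42/191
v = -252/191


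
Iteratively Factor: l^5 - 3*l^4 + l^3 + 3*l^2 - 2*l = (l + 1)*(l^4 - 4*l^3 + 5*l^2 - 2*l) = l*(l + 1)*(l^3 - 4*l^2 + 5*l - 2) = l*(l - 1)*(l + 1)*(l^2 - 3*l + 2) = l*(l - 1)^2*(l + 1)*(l - 2)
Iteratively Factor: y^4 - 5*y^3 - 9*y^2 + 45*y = (y)*(y^3 - 5*y^2 - 9*y + 45) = y*(y + 3)*(y^2 - 8*y + 15) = y*(y - 5)*(y + 3)*(y - 3)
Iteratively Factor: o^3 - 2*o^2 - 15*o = (o - 5)*(o^2 + 3*o) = o*(o - 5)*(o + 3)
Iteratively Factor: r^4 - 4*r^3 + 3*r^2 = (r)*(r^3 - 4*r^2 + 3*r) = r*(r - 1)*(r^2 - 3*r) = r^2*(r - 1)*(r - 3)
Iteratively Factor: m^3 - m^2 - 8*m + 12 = (m - 2)*(m^2 + m - 6) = (m - 2)*(m + 3)*(m - 2)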